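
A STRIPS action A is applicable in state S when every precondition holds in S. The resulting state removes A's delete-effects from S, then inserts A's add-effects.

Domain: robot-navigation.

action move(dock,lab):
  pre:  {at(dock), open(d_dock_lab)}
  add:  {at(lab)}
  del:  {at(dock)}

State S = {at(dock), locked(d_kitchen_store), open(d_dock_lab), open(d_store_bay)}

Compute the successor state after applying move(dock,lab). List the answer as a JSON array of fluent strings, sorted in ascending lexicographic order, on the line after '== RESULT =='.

Progress:
  pre ⊆ S: {at(dock), open(d_dock_lab)} ⊆ S  — applicable
  S \ del = {locked(d_kitchen_store), open(d_dock_lab), open(d_store_bay)}
  ∪ add   = {at(lab), locked(d_kitchen_store), open(d_dock_lab), open(d_store_bay)}

== RESULT ==
["at(lab)", "locked(d_kitchen_store)", "open(d_dock_lab)", "open(d_store_bay)"]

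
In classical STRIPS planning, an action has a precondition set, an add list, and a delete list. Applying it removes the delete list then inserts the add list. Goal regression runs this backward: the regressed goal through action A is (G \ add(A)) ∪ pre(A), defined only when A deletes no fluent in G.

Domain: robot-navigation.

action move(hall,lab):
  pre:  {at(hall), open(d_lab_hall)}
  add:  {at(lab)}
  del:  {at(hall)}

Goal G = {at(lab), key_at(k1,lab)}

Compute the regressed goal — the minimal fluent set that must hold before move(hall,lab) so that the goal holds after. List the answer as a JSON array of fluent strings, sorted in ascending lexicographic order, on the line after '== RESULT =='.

Compute (G \ add) ∪ pre:
  G ∩ del = {}  (empty — regression defined)
  G \ add = {at(lab), key_at(k1,lab)} \ {at(lab)} = {key_at(k1,lab)}
  ∪ pre   = {key_at(k1,lab)} ∪ {at(hall), open(d_lab_hall)}
          = {at(hall), key_at(k1,lab), open(d_lab_hall)}

== RESULT ==
["at(hall)", "key_at(k1,lab)", "open(d_lab_hall)"]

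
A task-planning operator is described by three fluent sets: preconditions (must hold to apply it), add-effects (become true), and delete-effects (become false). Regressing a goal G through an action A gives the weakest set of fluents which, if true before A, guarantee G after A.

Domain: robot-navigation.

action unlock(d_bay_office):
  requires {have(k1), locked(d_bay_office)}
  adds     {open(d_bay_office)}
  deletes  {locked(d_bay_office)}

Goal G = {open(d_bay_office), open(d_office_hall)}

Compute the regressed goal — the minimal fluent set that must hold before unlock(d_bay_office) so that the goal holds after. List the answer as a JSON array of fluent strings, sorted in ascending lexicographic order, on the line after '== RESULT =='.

Compute (G \ add) ∪ pre:
  G ∩ del = {}  (empty — regression defined)
  G \ add = {open(d_bay_office), open(d_office_hall)} \ {open(d_bay_office)} = {open(d_office_hall)}
  ∪ pre   = {open(d_office_hall)} ∪ {have(k1), locked(d_bay_office)}
          = {have(k1), locked(d_bay_office), open(d_office_hall)}

== RESULT ==
["have(k1)", "locked(d_bay_office)", "open(d_office_hall)"]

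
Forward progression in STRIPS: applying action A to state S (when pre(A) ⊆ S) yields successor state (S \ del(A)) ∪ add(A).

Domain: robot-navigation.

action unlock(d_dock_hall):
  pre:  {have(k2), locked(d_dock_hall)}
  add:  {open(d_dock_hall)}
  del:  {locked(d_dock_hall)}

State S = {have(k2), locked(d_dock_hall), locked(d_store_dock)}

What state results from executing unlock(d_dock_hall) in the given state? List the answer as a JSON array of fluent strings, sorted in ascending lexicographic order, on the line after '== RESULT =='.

Compute (S \ del) ∪ add:
  pre ⊆ S: {have(k2), locked(d_dock_hall)} ⊆ S  — applicable
  S \ del = {have(k2), locked(d_store_dock)}
  ∪ add   = {have(k2), locked(d_store_dock), open(d_dock_hall)}

== RESULT ==
["have(k2)", "locked(d_store_dock)", "open(d_dock_hall)"]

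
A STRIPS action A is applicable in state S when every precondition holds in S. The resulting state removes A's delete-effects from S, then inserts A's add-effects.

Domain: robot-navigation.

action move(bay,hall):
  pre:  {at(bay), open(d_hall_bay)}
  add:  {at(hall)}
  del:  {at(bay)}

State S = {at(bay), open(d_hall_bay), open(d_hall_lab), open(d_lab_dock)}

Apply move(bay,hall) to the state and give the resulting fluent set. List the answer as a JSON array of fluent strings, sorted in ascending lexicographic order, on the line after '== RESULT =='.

Progress:
  pre ⊆ S: {at(bay), open(d_hall_bay)} ⊆ S  — applicable
  S \ del = {open(d_hall_bay), open(d_hall_lab), open(d_lab_dock)}
  ∪ add   = {at(hall), open(d_hall_bay), open(d_hall_lab), open(d_lab_dock)}

== RESULT ==
["at(hall)", "open(d_hall_bay)", "open(d_hall_lab)", "open(d_lab_dock)"]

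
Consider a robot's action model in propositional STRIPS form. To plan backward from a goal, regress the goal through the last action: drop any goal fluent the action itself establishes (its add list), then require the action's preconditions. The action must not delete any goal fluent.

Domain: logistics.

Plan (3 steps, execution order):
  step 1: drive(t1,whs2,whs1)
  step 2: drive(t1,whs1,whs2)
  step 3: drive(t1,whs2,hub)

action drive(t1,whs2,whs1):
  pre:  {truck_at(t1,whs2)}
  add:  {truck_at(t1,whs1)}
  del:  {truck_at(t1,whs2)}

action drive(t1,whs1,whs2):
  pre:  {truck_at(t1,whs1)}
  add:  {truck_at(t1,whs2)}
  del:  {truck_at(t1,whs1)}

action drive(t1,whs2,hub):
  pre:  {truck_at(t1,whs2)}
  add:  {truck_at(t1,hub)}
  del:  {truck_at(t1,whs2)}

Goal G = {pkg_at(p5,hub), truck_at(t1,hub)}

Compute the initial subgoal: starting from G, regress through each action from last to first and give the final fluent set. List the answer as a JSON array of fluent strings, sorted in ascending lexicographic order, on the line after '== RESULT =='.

Regress step by step:
  through step 3 (drive(t1,whs2,hub)): drop {truck_at(t1,hub)}, keep {pkg_at(p5,hub)}, require {truck_at(t1,whs2)}
    → {pkg_at(p5,hub), truck_at(t1,whs2)}
  through step 2 (drive(t1,whs1,whs2)): drop {truck_at(t1,whs2)}, keep {pkg_at(p5,hub)}, require {truck_at(t1,whs1)}
    → {pkg_at(p5,hub), truck_at(t1,whs1)}
  through step 1 (drive(t1,whs2,whs1)): drop {truck_at(t1,whs1)}, keep {pkg_at(p5,hub)}, require {truck_at(t1,whs2)}
    → {pkg_at(p5,hub), truck_at(t1,whs2)}

== RESULT ==
["pkg_at(p5,hub)", "truck_at(t1,whs2)"]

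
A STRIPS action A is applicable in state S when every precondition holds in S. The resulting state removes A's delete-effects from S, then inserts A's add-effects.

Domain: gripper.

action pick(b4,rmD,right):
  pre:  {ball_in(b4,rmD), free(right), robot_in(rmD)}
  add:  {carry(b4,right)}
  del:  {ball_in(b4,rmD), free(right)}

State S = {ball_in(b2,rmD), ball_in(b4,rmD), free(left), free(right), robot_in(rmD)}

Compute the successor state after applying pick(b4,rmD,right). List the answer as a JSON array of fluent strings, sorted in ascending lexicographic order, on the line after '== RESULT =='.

Compute (S \ del) ∪ add:
  pre ⊆ S: {ball_in(b4,rmD), free(right), robot_in(rmD)} ⊆ S  — applicable
  S \ del = {ball_in(b2,rmD), free(left), robot_in(rmD)}
  ∪ add   = {ball_in(b2,rmD), carry(b4,right), free(left), robot_in(rmD)}

== RESULT ==
["ball_in(b2,rmD)", "carry(b4,right)", "free(left)", "robot_in(rmD)"]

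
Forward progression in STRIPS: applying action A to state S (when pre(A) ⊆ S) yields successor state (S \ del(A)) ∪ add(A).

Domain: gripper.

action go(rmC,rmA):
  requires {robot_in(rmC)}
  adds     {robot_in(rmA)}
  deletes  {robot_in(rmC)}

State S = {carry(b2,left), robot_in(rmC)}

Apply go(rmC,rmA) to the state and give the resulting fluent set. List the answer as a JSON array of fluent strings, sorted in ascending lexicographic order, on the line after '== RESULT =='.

Progress:
  pre ⊆ S: {robot_in(rmC)} ⊆ S  — applicable
  S \ del = {carry(b2,left)}
  ∪ add   = {carry(b2,left), robot_in(rmA)}

== RESULT ==
["carry(b2,left)", "robot_in(rmA)"]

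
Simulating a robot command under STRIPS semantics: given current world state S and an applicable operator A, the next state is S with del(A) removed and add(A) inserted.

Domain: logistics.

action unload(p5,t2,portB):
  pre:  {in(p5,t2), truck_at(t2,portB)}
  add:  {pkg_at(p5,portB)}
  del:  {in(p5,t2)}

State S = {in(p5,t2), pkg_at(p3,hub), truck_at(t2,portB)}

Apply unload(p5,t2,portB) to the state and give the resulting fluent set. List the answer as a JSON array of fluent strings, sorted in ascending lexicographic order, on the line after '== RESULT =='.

Progress:
  pre ⊆ S: {in(p5,t2), truck_at(t2,portB)} ⊆ S  — applicable
  S \ del = {pkg_at(p3,hub), truck_at(t2,portB)}
  ∪ add   = {pkg_at(p3,hub), pkg_at(p5,portB), truck_at(t2,portB)}

== RESULT ==
["pkg_at(p3,hub)", "pkg_at(p5,portB)", "truck_at(t2,portB)"]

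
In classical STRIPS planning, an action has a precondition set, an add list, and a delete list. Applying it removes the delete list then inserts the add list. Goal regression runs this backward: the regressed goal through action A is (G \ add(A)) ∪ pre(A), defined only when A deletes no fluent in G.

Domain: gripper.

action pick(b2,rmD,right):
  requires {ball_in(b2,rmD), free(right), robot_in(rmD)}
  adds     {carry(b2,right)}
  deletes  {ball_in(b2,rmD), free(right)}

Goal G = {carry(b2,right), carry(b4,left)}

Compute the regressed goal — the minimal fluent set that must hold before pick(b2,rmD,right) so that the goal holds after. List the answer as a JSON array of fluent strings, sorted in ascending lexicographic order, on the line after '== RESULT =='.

Compute (G \ add) ∪ pre:
  G ∩ del = {}  (empty — regression defined)
  G \ add = {carry(b2,right), carry(b4,left)} \ {carry(b2,right)} = {carry(b4,left)}
  ∪ pre   = {carry(b4,left)} ∪ {ball_in(b2,rmD), free(right), robot_in(rmD)}
          = {ball_in(b2,rmD), carry(b4,left), free(right), robot_in(rmD)}

== RESULT ==
["ball_in(b2,rmD)", "carry(b4,left)", "free(right)", "robot_in(rmD)"]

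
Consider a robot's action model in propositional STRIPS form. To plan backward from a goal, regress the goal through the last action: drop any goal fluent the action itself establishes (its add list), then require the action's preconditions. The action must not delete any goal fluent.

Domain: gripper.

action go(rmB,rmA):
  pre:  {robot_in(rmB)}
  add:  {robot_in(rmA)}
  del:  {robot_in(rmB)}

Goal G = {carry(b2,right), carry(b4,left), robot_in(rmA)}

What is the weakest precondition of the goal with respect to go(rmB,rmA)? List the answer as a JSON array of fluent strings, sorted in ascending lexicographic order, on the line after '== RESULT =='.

Regress:
  G ∩ del = {}  (empty — regression defined)
  G \ add = {carry(b2,right), carry(b4,left), robot_in(rmA)} \ {robot_in(rmA)} = {carry(b2,right), carry(b4,left)}
  ∪ pre   = {carry(b2,right), carry(b4,left)} ∪ {robot_in(rmB)}
          = {carry(b2,right), carry(b4,left), robot_in(rmB)}

== RESULT ==
["carry(b2,right)", "carry(b4,left)", "robot_in(rmB)"]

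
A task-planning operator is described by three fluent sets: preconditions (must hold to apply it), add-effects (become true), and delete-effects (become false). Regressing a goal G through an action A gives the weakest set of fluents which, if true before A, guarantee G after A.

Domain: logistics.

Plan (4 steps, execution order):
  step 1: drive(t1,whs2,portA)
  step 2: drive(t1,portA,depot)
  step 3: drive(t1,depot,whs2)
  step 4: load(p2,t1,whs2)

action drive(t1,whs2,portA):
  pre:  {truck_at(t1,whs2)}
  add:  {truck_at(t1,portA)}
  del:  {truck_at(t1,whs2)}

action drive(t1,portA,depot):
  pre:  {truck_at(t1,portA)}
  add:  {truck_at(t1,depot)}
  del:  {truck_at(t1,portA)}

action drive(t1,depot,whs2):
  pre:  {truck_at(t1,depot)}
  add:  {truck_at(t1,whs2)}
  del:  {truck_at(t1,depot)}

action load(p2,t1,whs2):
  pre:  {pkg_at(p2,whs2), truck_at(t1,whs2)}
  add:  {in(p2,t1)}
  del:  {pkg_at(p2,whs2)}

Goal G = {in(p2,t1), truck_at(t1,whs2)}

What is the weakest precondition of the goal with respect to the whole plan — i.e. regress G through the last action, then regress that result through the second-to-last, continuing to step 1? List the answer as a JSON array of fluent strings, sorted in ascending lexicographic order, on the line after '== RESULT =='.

Regress step by step:
  through step 4 (load(p2,t1,whs2)): drop {in(p2,t1)}, keep {truck_at(t1,whs2)}, require {pkg_at(p2,whs2), truck_at(t1,whs2)}
    → {pkg_at(p2,whs2), truck_at(t1,whs2)}
  through step 3 (drive(t1,depot,whs2)): drop {truck_at(t1,whs2)}, keep {pkg_at(p2,whs2)}, require {truck_at(t1,depot)}
    → {pkg_at(p2,whs2), truck_at(t1,depot)}
  through step 2 (drive(t1,portA,depot)): drop {truck_at(t1,depot)}, keep {pkg_at(p2,whs2)}, require {truck_at(t1,portA)}
    → {pkg_at(p2,whs2), truck_at(t1,portA)}
  through step 1 (drive(t1,whs2,portA)): drop {truck_at(t1,portA)}, keep {pkg_at(p2,whs2)}, require {truck_at(t1,whs2)}
    → {pkg_at(p2,whs2), truck_at(t1,whs2)}

== RESULT ==
["pkg_at(p2,whs2)", "truck_at(t1,whs2)"]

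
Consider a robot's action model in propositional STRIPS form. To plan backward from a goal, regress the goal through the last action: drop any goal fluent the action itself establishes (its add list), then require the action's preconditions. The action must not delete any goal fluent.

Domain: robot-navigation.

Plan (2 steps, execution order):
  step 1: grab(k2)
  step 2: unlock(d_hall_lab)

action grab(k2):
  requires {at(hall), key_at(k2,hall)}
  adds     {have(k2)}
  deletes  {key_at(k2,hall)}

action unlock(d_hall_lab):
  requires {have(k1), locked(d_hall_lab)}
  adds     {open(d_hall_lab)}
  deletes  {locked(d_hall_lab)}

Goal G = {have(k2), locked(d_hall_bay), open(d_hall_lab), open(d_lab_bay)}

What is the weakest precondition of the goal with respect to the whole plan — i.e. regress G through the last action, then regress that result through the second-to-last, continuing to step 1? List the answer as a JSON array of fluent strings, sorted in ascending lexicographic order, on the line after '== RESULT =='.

Regress step by step:
  through step 2 (unlock(d_hall_lab)): drop {open(d_hall_lab)}, keep {have(k2), locked(d_hall_bay), open(d_lab_bay)}, require {have(k1), locked(d_hall_lab)}
    → {have(k1), have(k2), locked(d_hall_bay), locked(d_hall_lab), open(d_lab_bay)}
  through step 1 (grab(k2)): drop {have(k2)}, keep {have(k1), locked(d_hall_bay), locked(d_hall_lab), open(d_lab_bay)}, require {at(hall), key_at(k2,hall)}
    → {at(hall), have(k1), key_at(k2,hall), locked(d_hall_bay), locked(d_hall_lab), open(d_lab_bay)}

== RESULT ==
["at(hall)", "have(k1)", "key_at(k2,hall)", "locked(d_hall_bay)", "locked(d_hall_lab)", "open(d_lab_bay)"]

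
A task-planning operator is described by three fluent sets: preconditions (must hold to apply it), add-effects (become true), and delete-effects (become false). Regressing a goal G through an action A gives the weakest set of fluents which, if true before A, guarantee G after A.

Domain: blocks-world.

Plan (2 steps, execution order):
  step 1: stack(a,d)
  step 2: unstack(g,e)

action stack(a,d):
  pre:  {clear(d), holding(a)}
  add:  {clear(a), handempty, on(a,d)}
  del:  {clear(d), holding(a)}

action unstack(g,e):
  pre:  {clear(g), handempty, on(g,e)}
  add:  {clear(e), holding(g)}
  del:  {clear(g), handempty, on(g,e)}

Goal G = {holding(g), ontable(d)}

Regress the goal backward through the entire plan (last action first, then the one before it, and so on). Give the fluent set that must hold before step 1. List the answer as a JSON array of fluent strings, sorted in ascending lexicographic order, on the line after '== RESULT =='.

Regress step by step:
  through step 2 (unstack(g,e)): drop {holding(g)}, keep {ontable(d)}, require {clear(g), handempty, on(g,e)}
    → {clear(g), handempty, on(g,e), ontable(d)}
  through step 1 (stack(a,d)): drop {handempty}, keep {clear(g), on(g,e), ontable(d)}, require {clear(d), holding(a)}
    → {clear(d), clear(g), holding(a), on(g,e), ontable(d)}

== RESULT ==
["clear(d)", "clear(g)", "holding(a)", "on(g,e)", "ontable(d)"]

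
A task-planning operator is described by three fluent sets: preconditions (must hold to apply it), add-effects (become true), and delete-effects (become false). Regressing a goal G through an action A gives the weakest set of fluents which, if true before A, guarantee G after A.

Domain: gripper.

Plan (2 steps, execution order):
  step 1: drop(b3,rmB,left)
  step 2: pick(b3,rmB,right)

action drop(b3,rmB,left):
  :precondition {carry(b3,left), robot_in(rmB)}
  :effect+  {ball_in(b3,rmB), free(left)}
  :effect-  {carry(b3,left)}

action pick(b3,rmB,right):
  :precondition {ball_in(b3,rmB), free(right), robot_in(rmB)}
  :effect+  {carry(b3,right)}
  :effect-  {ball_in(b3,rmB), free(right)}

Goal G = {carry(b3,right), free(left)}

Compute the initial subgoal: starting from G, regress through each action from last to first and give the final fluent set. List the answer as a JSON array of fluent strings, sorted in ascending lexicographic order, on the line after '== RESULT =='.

Regress step by step:
  through step 2 (pick(b3,rmB,right)): drop {carry(b3,right)}, keep {free(left)}, require {ball_in(b3,rmB), free(right), robot_in(rmB)}
    → {ball_in(b3,rmB), free(left), free(right), robot_in(rmB)}
  through step 1 (drop(b3,rmB,left)): drop {ball_in(b3,rmB), free(left)}, keep {free(right), robot_in(rmB)}, require {carry(b3,left), robot_in(rmB)}
    → {carry(b3,left), free(right), robot_in(rmB)}

== RESULT ==
["carry(b3,left)", "free(right)", "robot_in(rmB)"]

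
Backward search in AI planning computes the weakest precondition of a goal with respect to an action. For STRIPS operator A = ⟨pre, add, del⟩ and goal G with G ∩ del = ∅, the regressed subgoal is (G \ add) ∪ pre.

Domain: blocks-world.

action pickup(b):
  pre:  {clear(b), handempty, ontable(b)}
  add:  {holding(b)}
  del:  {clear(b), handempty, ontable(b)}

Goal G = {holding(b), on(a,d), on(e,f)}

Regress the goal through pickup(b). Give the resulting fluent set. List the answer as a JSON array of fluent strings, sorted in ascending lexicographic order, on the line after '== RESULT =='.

Compute (G \ add) ∪ pre:
  G ∩ del = {}  (empty — regression defined)
  G \ add = {holding(b), on(a,d), on(e,f)} \ {holding(b)} = {on(a,d), on(e,f)}
  ∪ pre   = {on(a,d), on(e,f)} ∪ {clear(b), handempty, ontable(b)}
          = {clear(b), handempty, on(a,d), on(e,f), ontable(b)}

== RESULT ==
["clear(b)", "handempty", "on(a,d)", "on(e,f)", "ontable(b)"]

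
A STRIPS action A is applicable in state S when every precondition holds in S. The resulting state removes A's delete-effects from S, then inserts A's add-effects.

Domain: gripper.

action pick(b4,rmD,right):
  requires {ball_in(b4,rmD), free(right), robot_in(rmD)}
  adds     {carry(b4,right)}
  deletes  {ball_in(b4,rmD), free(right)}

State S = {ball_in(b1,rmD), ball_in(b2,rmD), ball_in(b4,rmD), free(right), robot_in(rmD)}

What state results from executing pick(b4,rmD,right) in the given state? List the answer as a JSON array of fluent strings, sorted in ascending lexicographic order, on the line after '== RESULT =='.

Progress:
  pre ⊆ S: {ball_in(b4,rmD), free(right), robot_in(rmD)} ⊆ S  — applicable
  S \ del = {ball_in(b1,rmD), ball_in(b2,rmD), robot_in(rmD)}
  ∪ add   = {ball_in(b1,rmD), ball_in(b2,rmD), carry(b4,right), robot_in(rmD)}

== RESULT ==
["ball_in(b1,rmD)", "ball_in(b2,rmD)", "carry(b4,right)", "robot_in(rmD)"]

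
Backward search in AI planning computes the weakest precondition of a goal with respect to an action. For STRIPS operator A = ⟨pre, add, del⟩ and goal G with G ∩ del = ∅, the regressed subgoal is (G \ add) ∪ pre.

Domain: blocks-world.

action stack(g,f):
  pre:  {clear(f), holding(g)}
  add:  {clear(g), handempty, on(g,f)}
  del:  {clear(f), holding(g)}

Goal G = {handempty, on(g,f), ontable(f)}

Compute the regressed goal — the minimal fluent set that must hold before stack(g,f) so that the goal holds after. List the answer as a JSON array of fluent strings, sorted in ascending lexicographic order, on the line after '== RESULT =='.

Compute (G \ add) ∪ pre:
  G ∩ del = {}  (empty — regression defined)
  G \ add = {handempty, on(g,f), ontable(f)} \ {clear(g), handempty, on(g,f)} = {ontable(f)}
  ∪ pre   = {ontable(f)} ∪ {clear(f), holding(g)}
          = {clear(f), holding(g), ontable(f)}

== RESULT ==
["clear(f)", "holding(g)", "ontable(f)"]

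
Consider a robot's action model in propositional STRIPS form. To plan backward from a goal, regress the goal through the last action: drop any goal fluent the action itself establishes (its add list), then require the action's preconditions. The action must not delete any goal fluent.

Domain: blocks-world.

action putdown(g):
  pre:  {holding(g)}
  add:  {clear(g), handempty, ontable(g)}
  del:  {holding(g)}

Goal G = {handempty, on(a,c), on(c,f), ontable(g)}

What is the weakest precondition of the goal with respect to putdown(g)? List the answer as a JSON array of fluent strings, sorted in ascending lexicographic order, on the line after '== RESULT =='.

Regress:
  G ∩ del = {}  (empty — regression defined)
  G \ add = {handempty, on(a,c), on(c,f), ontable(g)} \ {clear(g), handempty, ontable(g)} = {on(a,c), on(c,f)}
  ∪ pre   = {on(a,c), on(c,f)} ∪ {holding(g)}
          = {holding(g), on(a,c), on(c,f)}

== RESULT ==
["holding(g)", "on(a,c)", "on(c,f)"]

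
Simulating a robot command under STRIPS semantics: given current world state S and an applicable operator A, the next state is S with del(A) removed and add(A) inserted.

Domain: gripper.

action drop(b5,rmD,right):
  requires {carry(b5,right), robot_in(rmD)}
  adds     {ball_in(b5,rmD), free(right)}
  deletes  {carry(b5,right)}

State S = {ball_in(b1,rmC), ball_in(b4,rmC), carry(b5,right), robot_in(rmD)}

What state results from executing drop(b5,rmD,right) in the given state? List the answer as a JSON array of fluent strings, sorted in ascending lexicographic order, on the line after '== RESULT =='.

Compute (S \ del) ∪ add:
  pre ⊆ S: {carry(b5,right), robot_in(rmD)} ⊆ S  — applicable
  S \ del = {ball_in(b1,rmC), ball_in(b4,rmC), robot_in(rmD)}
  ∪ add   = {ball_in(b1,rmC), ball_in(b4,rmC), ball_in(b5,rmD), free(right), robot_in(rmD)}

== RESULT ==
["ball_in(b1,rmC)", "ball_in(b4,rmC)", "ball_in(b5,rmD)", "free(right)", "robot_in(rmD)"]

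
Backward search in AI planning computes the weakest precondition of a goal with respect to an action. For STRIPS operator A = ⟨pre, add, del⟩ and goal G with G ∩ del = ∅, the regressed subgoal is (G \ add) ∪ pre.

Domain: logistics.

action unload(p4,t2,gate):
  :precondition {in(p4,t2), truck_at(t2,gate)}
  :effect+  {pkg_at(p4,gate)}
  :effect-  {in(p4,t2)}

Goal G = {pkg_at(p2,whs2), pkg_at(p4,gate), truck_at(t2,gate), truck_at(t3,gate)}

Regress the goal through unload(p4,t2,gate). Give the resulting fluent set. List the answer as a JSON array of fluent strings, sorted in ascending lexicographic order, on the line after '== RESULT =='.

Compute (G \ add) ∪ pre:
  G ∩ del = {}  (empty — regression defined)
  G \ add = {pkg_at(p2,whs2), pkg_at(p4,gate), truck_at(t2,gate), truck_at(t3,gate)} \ {pkg_at(p4,gate)} = {pkg_at(p2,whs2), truck_at(t2,gate), truck_at(t3,gate)}
  ∪ pre   = {pkg_at(p2,whs2), truck_at(t2,gate), truck_at(t3,gate)} ∪ {in(p4,t2), truck_at(t2,gate)}
          = {in(p4,t2), pkg_at(p2,whs2), truck_at(t2,gate), truck_at(t3,gate)}

== RESULT ==
["in(p4,t2)", "pkg_at(p2,whs2)", "truck_at(t2,gate)", "truck_at(t3,gate)"]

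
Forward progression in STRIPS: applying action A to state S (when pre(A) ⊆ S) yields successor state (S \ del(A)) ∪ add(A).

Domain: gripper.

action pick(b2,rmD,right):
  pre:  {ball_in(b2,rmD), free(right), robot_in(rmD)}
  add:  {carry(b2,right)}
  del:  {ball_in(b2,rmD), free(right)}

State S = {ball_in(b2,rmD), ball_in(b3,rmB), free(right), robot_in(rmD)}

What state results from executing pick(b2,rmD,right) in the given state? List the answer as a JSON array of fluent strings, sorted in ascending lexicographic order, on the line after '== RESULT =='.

Compute (S \ del) ∪ add:
  pre ⊆ S: {ball_in(b2,rmD), free(right), robot_in(rmD)} ⊆ S  — applicable
  S \ del = {ball_in(b3,rmB), robot_in(rmD)}
  ∪ add   = {ball_in(b3,rmB), carry(b2,right), robot_in(rmD)}

== RESULT ==
["ball_in(b3,rmB)", "carry(b2,right)", "robot_in(rmD)"]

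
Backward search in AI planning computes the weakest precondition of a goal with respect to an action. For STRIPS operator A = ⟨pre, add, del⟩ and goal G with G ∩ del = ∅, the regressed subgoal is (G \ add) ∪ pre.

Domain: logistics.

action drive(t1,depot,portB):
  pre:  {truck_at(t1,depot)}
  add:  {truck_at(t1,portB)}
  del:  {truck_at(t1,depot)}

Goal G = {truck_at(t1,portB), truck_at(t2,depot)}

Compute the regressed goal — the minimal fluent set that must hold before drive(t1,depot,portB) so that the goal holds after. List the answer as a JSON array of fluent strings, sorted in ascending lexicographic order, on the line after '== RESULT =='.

Compute (G \ add) ∪ pre:
  G ∩ del = {}  (empty — regression defined)
  G \ add = {truck_at(t1,portB), truck_at(t2,depot)} \ {truck_at(t1,portB)} = {truck_at(t2,depot)}
  ∪ pre   = {truck_at(t2,depot)} ∪ {truck_at(t1,depot)}
          = {truck_at(t1,depot), truck_at(t2,depot)}

== RESULT ==
["truck_at(t1,depot)", "truck_at(t2,depot)"]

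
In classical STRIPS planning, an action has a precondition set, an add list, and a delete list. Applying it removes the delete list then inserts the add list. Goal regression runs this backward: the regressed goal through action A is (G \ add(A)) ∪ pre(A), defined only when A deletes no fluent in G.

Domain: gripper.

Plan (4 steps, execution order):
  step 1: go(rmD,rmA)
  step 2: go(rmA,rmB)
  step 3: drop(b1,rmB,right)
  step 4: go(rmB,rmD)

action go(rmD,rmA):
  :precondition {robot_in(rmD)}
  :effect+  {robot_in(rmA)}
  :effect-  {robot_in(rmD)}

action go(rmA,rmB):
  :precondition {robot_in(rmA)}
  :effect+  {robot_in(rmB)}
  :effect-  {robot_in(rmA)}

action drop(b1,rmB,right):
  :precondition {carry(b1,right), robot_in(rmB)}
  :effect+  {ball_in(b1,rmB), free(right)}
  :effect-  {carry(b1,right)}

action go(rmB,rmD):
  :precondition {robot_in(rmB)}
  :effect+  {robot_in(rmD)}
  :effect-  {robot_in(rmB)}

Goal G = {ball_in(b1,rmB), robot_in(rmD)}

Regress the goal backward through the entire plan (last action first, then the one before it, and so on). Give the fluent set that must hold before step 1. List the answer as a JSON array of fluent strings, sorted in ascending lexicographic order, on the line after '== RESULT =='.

Regress step by step:
  through step 4 (go(rmB,rmD)): drop {robot_in(rmD)}, keep {ball_in(b1,rmB)}, require {robot_in(rmB)}
    → {ball_in(b1,rmB), robot_in(rmB)}
  through step 3 (drop(b1,rmB,right)): drop {ball_in(b1,rmB)}, keep {robot_in(rmB)}, require {carry(b1,right), robot_in(rmB)}
    → {carry(b1,right), robot_in(rmB)}
  through step 2 (go(rmA,rmB)): drop {robot_in(rmB)}, keep {carry(b1,right)}, require {robot_in(rmA)}
    → {carry(b1,right), robot_in(rmA)}
  through step 1 (go(rmD,rmA)): drop {robot_in(rmA)}, keep {carry(b1,right)}, require {robot_in(rmD)}
    → {carry(b1,right), robot_in(rmD)}

== RESULT ==
["carry(b1,right)", "robot_in(rmD)"]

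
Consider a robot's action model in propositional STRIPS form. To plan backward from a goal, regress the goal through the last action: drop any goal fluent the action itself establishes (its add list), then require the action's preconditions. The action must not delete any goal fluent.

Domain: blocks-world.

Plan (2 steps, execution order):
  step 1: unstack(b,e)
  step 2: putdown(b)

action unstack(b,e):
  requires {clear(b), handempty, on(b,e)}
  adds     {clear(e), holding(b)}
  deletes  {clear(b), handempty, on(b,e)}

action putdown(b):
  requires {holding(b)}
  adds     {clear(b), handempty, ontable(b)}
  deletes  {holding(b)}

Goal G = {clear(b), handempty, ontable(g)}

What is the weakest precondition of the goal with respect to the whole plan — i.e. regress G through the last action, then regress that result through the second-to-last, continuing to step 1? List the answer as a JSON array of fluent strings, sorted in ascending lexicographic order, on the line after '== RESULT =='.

Regress step by step:
  through step 2 (putdown(b)): drop {clear(b), handempty}, keep {ontable(g)}, require {holding(b)}
    → {holding(b), ontable(g)}
  through step 1 (unstack(b,e)): drop {holding(b)}, keep {ontable(g)}, require {clear(b), handempty, on(b,e)}
    → {clear(b), handempty, on(b,e), ontable(g)}

== RESULT ==
["clear(b)", "handempty", "on(b,e)", "ontable(g)"]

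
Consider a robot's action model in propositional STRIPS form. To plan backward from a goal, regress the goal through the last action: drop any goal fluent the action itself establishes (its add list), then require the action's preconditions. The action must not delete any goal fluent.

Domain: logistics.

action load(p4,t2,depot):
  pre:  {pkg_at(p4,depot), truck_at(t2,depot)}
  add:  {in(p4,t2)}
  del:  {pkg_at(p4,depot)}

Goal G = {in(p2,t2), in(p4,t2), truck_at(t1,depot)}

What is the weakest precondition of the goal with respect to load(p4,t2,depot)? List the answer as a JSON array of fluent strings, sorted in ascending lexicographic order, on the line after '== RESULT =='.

Compute (G \ add) ∪ pre:
  G ∩ del = {}  (empty — regression defined)
  G \ add = {in(p2,t2), in(p4,t2), truck_at(t1,depot)} \ {in(p4,t2)} = {in(p2,t2), truck_at(t1,depot)}
  ∪ pre   = {in(p2,t2), truck_at(t1,depot)} ∪ {pkg_at(p4,depot), truck_at(t2,depot)}
          = {in(p2,t2), pkg_at(p4,depot), truck_at(t1,depot), truck_at(t2,depot)}

== RESULT ==
["in(p2,t2)", "pkg_at(p4,depot)", "truck_at(t1,depot)", "truck_at(t2,depot)"]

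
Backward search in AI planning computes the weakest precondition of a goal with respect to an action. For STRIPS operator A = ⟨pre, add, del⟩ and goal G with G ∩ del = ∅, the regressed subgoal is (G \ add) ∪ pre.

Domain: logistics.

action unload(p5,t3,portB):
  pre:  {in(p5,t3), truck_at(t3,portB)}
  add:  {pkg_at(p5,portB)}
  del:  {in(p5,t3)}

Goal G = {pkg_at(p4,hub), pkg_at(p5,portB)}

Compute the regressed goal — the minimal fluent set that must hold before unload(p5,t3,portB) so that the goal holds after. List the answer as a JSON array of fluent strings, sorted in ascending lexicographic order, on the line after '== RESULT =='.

Compute (G \ add) ∪ pre:
  G ∩ del = {}  (empty — regression defined)
  G \ add = {pkg_at(p4,hub), pkg_at(p5,portB)} \ {pkg_at(p5,portB)} = {pkg_at(p4,hub)}
  ∪ pre   = {pkg_at(p4,hub)} ∪ {in(p5,t3), truck_at(t3,portB)}
          = {in(p5,t3), pkg_at(p4,hub), truck_at(t3,portB)}

== RESULT ==
["in(p5,t3)", "pkg_at(p4,hub)", "truck_at(t3,portB)"]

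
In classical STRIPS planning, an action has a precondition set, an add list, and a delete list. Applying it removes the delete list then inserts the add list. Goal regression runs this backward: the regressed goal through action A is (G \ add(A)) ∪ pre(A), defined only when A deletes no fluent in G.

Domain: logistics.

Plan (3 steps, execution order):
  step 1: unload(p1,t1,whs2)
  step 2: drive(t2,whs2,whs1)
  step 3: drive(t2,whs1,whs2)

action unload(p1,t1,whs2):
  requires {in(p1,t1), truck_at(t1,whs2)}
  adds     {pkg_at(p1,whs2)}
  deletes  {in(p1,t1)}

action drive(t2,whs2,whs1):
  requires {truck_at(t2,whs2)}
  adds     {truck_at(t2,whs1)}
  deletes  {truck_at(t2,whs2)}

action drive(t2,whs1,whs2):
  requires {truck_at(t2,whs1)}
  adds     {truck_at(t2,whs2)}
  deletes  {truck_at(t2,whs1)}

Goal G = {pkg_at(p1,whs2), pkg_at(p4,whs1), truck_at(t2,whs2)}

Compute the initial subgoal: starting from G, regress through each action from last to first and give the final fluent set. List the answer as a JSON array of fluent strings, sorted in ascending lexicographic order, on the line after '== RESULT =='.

Work backward from the goal:
  through step 3 (drive(t2,whs1,whs2)): drop {truck_at(t2,whs2)}, keep {pkg_at(p1,whs2), pkg_at(p4,whs1)}, require {truck_at(t2,whs1)}
    → {pkg_at(p1,whs2), pkg_at(p4,whs1), truck_at(t2,whs1)}
  through step 2 (drive(t2,whs2,whs1)): drop {truck_at(t2,whs1)}, keep {pkg_at(p1,whs2), pkg_at(p4,whs1)}, require {truck_at(t2,whs2)}
    → {pkg_at(p1,whs2), pkg_at(p4,whs1), truck_at(t2,whs2)}
  through step 1 (unload(p1,t1,whs2)): drop {pkg_at(p1,whs2)}, keep {pkg_at(p4,whs1), truck_at(t2,whs2)}, require {in(p1,t1), truck_at(t1,whs2)}
    → {in(p1,t1), pkg_at(p4,whs1), truck_at(t1,whs2), truck_at(t2,whs2)}

== RESULT ==
["in(p1,t1)", "pkg_at(p4,whs1)", "truck_at(t1,whs2)", "truck_at(t2,whs2)"]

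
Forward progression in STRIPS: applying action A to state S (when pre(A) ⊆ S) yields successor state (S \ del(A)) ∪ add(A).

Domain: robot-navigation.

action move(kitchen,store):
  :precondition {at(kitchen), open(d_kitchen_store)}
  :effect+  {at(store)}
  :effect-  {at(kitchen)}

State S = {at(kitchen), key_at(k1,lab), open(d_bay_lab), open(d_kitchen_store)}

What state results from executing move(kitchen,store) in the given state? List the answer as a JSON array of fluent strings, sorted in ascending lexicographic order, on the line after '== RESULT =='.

Progress:
  pre ⊆ S: {at(kitchen), open(d_kitchen_store)} ⊆ S  — applicable
  S \ del = {key_at(k1,lab), open(d_bay_lab), open(d_kitchen_store)}
  ∪ add   = {at(store), key_at(k1,lab), open(d_bay_lab), open(d_kitchen_store)}

== RESULT ==
["at(store)", "key_at(k1,lab)", "open(d_bay_lab)", "open(d_kitchen_store)"]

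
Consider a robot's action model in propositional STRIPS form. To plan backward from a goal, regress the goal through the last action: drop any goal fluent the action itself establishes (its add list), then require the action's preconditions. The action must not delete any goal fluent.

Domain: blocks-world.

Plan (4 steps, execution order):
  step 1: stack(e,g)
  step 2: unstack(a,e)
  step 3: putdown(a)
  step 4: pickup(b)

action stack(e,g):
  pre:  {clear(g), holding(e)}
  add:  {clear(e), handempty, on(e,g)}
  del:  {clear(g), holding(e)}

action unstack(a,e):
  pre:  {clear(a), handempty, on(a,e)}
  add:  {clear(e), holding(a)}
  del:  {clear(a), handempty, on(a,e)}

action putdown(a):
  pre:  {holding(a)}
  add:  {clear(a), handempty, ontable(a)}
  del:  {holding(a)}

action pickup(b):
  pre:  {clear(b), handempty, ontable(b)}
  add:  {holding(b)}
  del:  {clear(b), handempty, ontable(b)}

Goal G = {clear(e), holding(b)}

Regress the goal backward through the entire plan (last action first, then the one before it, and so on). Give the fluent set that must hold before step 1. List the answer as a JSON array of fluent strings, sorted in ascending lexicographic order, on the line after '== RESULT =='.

Regress step by step:
  through step 4 (pickup(b)): drop {holding(b)}, keep {clear(e)}, require {clear(b), handempty, ontable(b)}
    → {clear(b), clear(e), handempty, ontable(b)}
  through step 3 (putdown(a)): drop {handempty}, keep {clear(b), clear(e), ontable(b)}, require {holding(a)}
    → {clear(b), clear(e), holding(a), ontable(b)}
  through step 2 (unstack(a,e)): drop {clear(e), holding(a)}, keep {clear(b), ontable(b)}, require {clear(a), handempty, on(a,e)}
    → {clear(a), clear(b), handempty, on(a,e), ontable(b)}
  through step 1 (stack(e,g)): drop {handempty}, keep {clear(a), clear(b), on(a,e), ontable(b)}, require {clear(g), holding(e)}
    → {clear(a), clear(b), clear(g), holding(e), on(a,e), ontable(b)}

== RESULT ==
["clear(a)", "clear(b)", "clear(g)", "holding(e)", "on(a,e)", "ontable(b)"]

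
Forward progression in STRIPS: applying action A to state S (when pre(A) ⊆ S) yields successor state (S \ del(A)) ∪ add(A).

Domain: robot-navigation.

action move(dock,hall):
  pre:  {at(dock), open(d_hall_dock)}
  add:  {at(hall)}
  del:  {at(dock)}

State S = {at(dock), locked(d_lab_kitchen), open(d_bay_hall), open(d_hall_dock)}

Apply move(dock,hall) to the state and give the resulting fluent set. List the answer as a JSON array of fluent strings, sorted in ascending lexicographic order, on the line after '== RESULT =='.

Compute (S \ del) ∪ add:
  pre ⊆ S: {at(dock), open(d_hall_dock)} ⊆ S  — applicable
  S \ del = {locked(d_lab_kitchen), open(d_bay_hall), open(d_hall_dock)}
  ∪ add   = {at(hall), locked(d_lab_kitchen), open(d_bay_hall), open(d_hall_dock)}

== RESULT ==
["at(hall)", "locked(d_lab_kitchen)", "open(d_bay_hall)", "open(d_hall_dock)"]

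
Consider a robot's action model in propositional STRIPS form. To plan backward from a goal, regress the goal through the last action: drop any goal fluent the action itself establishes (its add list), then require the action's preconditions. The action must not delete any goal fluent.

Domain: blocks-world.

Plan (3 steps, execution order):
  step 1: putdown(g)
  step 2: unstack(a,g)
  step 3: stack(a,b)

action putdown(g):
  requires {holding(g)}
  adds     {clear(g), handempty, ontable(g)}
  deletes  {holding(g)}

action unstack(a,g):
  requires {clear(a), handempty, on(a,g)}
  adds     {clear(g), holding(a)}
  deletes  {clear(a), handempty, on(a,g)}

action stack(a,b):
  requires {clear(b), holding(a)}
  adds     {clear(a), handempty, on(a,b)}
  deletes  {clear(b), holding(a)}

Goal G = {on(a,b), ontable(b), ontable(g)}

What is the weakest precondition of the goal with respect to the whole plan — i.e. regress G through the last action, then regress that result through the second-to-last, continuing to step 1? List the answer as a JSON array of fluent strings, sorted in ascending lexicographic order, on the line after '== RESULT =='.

Work backward from the goal:
  through step 3 (stack(a,b)): drop {on(a,b)}, keep {ontable(b), ontable(g)}, require {clear(b), holding(a)}
    → {clear(b), holding(a), ontable(b), ontable(g)}
  through step 2 (unstack(a,g)): drop {holding(a)}, keep {clear(b), ontable(b), ontable(g)}, require {clear(a), handempty, on(a,g)}
    → {clear(a), clear(b), handempty, on(a,g), ontable(b), ontable(g)}
  through step 1 (putdown(g)): drop {handempty, ontable(g)}, keep {clear(a), clear(b), on(a,g), ontable(b)}, require {holding(g)}
    → {clear(a), clear(b), holding(g), on(a,g), ontable(b)}

== RESULT ==
["clear(a)", "clear(b)", "holding(g)", "on(a,g)", "ontable(b)"]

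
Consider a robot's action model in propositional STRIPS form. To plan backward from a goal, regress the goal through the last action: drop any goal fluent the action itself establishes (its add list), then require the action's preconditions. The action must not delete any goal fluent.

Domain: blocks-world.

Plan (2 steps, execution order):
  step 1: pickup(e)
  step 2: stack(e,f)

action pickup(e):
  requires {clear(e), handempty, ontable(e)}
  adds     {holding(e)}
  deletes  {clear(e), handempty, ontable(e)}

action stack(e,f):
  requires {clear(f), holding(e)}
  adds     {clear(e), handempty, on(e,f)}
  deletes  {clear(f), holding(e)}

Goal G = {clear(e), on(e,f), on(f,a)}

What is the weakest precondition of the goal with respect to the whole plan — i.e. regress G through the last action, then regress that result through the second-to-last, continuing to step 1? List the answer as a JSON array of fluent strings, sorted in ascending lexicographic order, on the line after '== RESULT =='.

Regress step by step:
  through step 2 (stack(e,f)): drop {clear(e), on(e,f)}, keep {on(f,a)}, require {clear(f), holding(e)}
    → {clear(f), holding(e), on(f,a)}
  through step 1 (pickup(e)): drop {holding(e)}, keep {clear(f), on(f,a)}, require {clear(e), handempty, ontable(e)}
    → {clear(e), clear(f), handempty, on(f,a), ontable(e)}

== RESULT ==
["clear(e)", "clear(f)", "handempty", "on(f,a)", "ontable(e)"]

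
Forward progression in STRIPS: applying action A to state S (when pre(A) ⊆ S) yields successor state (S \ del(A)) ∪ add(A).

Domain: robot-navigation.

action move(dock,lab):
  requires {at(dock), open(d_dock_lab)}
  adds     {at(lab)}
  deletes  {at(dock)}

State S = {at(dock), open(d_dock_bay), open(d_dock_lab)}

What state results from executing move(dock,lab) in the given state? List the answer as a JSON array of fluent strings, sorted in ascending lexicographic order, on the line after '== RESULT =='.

Compute (S \ del) ∪ add:
  pre ⊆ S: {at(dock), open(d_dock_lab)} ⊆ S  — applicable
  S \ del = {open(d_dock_bay), open(d_dock_lab)}
  ∪ add   = {at(lab), open(d_dock_bay), open(d_dock_lab)}

== RESULT ==
["at(lab)", "open(d_dock_bay)", "open(d_dock_lab)"]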